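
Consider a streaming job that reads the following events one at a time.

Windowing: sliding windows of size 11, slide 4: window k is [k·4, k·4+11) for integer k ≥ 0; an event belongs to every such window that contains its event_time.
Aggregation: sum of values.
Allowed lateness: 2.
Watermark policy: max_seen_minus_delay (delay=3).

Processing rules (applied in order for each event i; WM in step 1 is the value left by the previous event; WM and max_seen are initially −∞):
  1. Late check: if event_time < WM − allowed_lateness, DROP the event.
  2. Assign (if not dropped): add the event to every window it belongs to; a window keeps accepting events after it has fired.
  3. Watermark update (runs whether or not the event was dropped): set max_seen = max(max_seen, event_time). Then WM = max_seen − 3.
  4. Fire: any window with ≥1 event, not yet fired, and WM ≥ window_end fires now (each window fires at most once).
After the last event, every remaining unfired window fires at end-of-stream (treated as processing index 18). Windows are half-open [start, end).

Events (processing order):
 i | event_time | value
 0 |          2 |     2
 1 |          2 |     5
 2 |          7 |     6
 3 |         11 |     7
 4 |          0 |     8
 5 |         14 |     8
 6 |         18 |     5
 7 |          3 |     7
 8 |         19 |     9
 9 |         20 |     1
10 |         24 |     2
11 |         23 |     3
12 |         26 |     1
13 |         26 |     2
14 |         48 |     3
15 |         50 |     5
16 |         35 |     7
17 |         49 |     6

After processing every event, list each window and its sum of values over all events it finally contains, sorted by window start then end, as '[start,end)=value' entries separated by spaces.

[0,11)=13 [4,15)=21 [8,19)=20 [12,23)=23 [16,27)=23 [20,31)=9 [24,35)=5 [40,51)=14 [44,55)=14 [48,59)=14

i=0 t=2 v=2: → [0,11); WM=-1
i=1 t=2 v=5: → [0,11); WM=-1
i=2 t=7 v=6: → [4,15),[0,11); WM=4
i=3 t=11 v=7: → [8,19),[4,15); WM=8
i=4 t=0 v=8: DROP (t<8-2); WM=8
i=5 t=14 v=8: → [12,23),[8,19),[4,15); WM=11; [0,11) fires=13
i=6 t=18 v=5: → [16,27),[12,23),[8,19); WM=15; [4,15) fires=21
i=7 t=3 v=7: DROP (t<15-2); WM=15
i=8 t=19 v=9: → [16,27),[12,23); WM=16
i=9 t=20 v=1: → [20,31),[16,27),[12,23); WM=17
i=10 t=24 v=2: → [24,35),[20,31),[16,27); WM=21; [8,19) fires=20
i=11 t=23 v=3: → [20,31),[16,27); WM=21
i=12 t=26 v=1: → [24,35),[20,31),[16,27); WM=23; [12,23) fires=23
i=13 t=26 v=2: → [24,35),[20,31),[16,27); WM=23
i=14 t=48 v=3: → [48,59),[44,55),[40,51); WM=45; [16,27) fires=23 [20,31) fires=9 [24,35) fires=5
i=15 t=50 v=5: → [48,59),[44,55),[40,51); WM=47
i=16 t=35 v=7: DROP (t<47-2); WM=47
i=17 t=49 v=6: → [48,59),[44,55),[40,51); WM=47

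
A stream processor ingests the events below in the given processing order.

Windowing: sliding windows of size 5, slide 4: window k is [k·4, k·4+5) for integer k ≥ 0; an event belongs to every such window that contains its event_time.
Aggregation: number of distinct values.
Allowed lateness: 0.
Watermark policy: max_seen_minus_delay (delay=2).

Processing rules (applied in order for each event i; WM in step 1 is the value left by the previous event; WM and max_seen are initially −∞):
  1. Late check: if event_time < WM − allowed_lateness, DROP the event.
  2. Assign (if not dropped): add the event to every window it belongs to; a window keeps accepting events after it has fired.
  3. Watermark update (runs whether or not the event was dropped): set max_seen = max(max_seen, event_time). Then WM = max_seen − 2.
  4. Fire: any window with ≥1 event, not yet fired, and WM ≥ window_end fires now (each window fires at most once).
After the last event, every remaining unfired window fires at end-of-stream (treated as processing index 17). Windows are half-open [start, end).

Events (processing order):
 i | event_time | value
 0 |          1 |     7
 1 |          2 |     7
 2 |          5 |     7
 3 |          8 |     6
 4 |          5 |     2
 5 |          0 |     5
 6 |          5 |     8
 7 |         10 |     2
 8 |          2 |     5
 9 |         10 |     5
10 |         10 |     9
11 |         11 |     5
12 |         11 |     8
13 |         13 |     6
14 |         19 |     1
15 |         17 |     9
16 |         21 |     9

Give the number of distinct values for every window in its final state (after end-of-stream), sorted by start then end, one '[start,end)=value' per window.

[0,5)=1 [4,9)=2 [8,13)=5 [12,17)=1 [16,21)=2 [20,25)=1

i=0 t=1 v=7: → [0,5); WM=-1
i=1 t=2 v=7: → [0,5); WM=0
i=2 t=5 v=7: → [4,9); WM=3
i=3 t=8 v=6: → [8,13),[4,9); WM=6; [0,5) fires=1
i=4 t=5 v=2: DROP (t<6-0); WM=6
i=5 t=0 v=5: DROP (t<6-0); WM=6
i=6 t=5 v=8: DROP (t<6-0); WM=6
i=7 t=10 v=2: → [8,13); WM=8
i=8 t=2 v=5: DROP (t<8-0); WM=8
i=9 t=10 v=5: → [8,13); WM=8
i=10 t=10 v=9: → [8,13); WM=8
i=11 t=11 v=5: → [8,13); WM=9; [4,9) fires=2
i=12 t=11 v=8: → [8,13); WM=9
i=13 t=13 v=6: → [12,17); WM=11
i=14 t=19 v=1: → [16,21); WM=17; [8,13) fires=5 [12,17) fires=1
i=15 t=17 v=9: → [16,21); WM=17
i=16 t=21 v=9: → [20,25); WM=19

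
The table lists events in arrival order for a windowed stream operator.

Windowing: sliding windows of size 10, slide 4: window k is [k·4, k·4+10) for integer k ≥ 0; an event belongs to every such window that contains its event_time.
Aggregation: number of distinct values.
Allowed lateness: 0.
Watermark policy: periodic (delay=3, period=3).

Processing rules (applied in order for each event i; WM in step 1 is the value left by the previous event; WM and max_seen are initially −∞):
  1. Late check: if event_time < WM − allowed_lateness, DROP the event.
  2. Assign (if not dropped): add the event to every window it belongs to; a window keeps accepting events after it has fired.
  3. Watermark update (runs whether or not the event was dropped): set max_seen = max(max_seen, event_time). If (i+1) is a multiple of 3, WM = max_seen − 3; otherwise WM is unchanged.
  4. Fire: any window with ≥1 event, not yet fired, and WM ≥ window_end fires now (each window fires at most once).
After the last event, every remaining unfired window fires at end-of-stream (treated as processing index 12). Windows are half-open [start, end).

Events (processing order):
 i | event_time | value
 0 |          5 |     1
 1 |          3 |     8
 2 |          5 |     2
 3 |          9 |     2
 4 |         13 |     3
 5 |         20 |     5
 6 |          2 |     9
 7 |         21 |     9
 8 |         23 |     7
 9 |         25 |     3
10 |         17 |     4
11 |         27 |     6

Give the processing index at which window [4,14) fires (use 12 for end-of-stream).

5

i=0 t=5 v=1: → [4,14),[0,10); WM=−∞
i=1 t=3 v=8: → [0,10); WM=−∞
i=2 t=5 v=2: → [4,14),[0,10); WM=2
i=3 t=9 v=2: → [8,18),[4,14),[0,10); WM=2
i=4 t=13 v=3: → [12,22),[8,18),[4,14); WM=2
i=5 t=20 v=5: → [20,30),[16,26),[12,22); WM=17; [0,10) fires=3 [4,14) fires=3
i=6 t=2 v=9: DROP (t<17-0); WM=17
i=7 t=21 v=9: → [20,30),[16,26),[12,22); WM=17
i=8 t=23 v=7: → [20,30),[16,26); WM=20; [8,18) fires=2
i=9 t=25 v=3: → [24,34),[20,30),[16,26); WM=20
i=10 t=17 v=4: DROP (t<20-0); WM=20
i=11 t=27 v=6: → [24,34),[20,30); WM=24; [12,22) fires=3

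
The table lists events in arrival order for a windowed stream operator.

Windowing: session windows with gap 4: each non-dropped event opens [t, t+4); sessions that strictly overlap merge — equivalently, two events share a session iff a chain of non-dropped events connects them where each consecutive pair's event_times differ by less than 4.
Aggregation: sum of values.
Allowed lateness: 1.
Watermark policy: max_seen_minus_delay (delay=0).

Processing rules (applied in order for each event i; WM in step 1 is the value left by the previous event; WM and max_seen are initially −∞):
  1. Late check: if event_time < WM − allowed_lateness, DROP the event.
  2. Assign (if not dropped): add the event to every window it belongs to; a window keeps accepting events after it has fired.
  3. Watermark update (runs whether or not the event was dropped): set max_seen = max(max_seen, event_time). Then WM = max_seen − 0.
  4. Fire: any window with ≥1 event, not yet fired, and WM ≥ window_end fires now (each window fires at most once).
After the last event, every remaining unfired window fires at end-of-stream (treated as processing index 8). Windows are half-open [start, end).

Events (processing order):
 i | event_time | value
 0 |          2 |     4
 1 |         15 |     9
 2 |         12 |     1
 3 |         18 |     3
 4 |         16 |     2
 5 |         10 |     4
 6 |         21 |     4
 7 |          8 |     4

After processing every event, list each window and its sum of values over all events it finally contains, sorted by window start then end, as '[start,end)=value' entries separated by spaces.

[2,6)=4 [15,25)=16

i=0 t=2 v=4: → [2,6); WM=2
i=1 t=15 v=9: → [15,19); WM=15
i=2 t=12 v=1: DROP (t<15-1); WM=15
i=3 t=18 v=3: → [15,22); WM=18
i=4 t=16 v=2: DROP (t<18-1); WM=18
i=5 t=10 v=4: DROP (t<18-1); WM=18
i=6 t=21 v=4: → [15,25); WM=21
i=7 t=8 v=4: DROP (t<21-1); WM=21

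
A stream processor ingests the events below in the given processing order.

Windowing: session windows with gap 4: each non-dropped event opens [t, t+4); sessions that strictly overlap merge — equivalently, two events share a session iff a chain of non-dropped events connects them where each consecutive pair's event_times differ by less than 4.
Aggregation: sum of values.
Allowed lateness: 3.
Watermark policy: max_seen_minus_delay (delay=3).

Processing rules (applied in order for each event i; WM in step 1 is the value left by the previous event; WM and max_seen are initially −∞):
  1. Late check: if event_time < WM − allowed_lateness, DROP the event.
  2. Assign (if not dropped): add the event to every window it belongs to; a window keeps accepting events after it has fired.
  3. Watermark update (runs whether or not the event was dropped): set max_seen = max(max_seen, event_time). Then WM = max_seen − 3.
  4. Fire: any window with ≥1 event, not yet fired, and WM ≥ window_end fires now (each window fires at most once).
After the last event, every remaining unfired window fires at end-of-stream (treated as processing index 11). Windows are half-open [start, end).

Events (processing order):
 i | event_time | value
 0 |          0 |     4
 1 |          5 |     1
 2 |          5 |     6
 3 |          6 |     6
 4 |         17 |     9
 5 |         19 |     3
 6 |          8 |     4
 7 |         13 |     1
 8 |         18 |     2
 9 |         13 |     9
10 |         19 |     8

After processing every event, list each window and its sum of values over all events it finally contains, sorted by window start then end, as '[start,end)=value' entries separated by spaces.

i=0 t=0 v=4: → [0,4); WM=-3
i=1 t=5 v=1: → [5,9); WM=2
i=2 t=5 v=6: → [5,9); WM=2
i=3 t=6 v=6: → [5,10); WM=3
i=4 t=17 v=9: → [17,21); WM=14
i=5 t=19 v=3: → [17,23); WM=16
i=6 t=8 v=4: DROP (t<16-3); WM=16
i=7 t=13 v=1: → [13,17); WM=16
i=8 t=18 v=2: → [17,23); WM=16
i=9 t=13 v=9: → [13,17); WM=16
i=10 t=19 v=8: → [17,23); WM=16

[0,4)=4 [5,10)=13 [13,17)=10 [17,23)=22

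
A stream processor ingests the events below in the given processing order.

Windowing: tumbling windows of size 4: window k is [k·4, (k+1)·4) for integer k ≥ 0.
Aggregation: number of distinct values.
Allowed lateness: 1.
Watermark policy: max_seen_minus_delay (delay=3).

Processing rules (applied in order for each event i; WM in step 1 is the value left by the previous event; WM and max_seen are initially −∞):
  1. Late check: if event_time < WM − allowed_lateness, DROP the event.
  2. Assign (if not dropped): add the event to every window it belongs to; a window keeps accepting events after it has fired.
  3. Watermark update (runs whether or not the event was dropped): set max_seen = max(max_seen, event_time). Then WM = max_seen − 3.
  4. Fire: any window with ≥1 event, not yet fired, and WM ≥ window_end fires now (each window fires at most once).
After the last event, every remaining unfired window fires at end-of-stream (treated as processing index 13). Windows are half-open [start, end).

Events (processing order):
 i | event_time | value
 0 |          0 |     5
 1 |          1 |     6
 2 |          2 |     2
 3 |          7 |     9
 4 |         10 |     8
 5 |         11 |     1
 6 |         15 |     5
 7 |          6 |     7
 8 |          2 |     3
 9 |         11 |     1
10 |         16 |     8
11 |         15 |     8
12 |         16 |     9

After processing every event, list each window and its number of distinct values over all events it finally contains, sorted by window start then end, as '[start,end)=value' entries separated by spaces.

[0,4)=3 [4,8)=1 [8,12)=2 [12,16)=2 [16,20)=2

i=0 t=0 v=5: → [0,4); WM=-3
i=1 t=1 v=6: → [0,4); WM=-2
i=2 t=2 v=2: → [0,4); WM=-1
i=3 t=7 v=9: → [4,8); WM=4; [0,4) fires=3
i=4 t=10 v=8: → [8,12); WM=7
i=5 t=11 v=1: → [8,12); WM=8; [4,8) fires=1
i=6 t=15 v=5: → [12,16); WM=12; [8,12) fires=2
i=7 t=6 v=7: DROP (t<12-1); WM=12
i=8 t=2 v=3: DROP (t<12-1); WM=12
i=9 t=11 v=1: → [8,12); WM=12
i=10 t=16 v=8: → [16,20); WM=13
i=11 t=15 v=8: → [12,16); WM=13
i=12 t=16 v=9: → [16,20); WM=13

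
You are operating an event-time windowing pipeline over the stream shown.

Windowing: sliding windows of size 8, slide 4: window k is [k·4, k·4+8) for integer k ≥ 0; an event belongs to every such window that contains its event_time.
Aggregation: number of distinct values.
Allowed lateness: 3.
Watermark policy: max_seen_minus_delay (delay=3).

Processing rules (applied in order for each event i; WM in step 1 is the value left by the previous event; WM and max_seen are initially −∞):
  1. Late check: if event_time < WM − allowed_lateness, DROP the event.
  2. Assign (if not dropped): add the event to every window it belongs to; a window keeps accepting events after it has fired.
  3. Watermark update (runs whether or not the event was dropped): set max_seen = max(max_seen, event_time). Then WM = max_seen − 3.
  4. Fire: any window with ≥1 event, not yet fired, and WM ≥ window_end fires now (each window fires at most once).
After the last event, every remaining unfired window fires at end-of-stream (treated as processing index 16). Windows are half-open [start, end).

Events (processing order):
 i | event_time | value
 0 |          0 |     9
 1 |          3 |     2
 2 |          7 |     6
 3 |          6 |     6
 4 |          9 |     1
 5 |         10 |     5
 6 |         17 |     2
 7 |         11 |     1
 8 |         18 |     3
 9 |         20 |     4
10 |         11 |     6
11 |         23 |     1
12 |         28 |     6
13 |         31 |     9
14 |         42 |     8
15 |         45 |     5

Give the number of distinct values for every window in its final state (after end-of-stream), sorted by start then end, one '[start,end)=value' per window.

[0,8)=3 [4,12)=3 [8,16)=2 [12,20)=2 [16,24)=4 [20,28)=2 [24,32)=2 [28,36)=2 [36,44)=1 [40,48)=2 [44,52)=1

i=0 t=0 v=9: → [0,8); WM=-3
i=1 t=3 v=2: → [0,8); WM=0
i=2 t=7 v=6: → [4,12),[0,8); WM=4
i=3 t=6 v=6: → [4,12),[0,8); WM=4
i=4 t=9 v=1: → [8,16),[4,12); WM=6
i=5 t=10 v=5: → [8,16),[4,12); WM=7
i=6 t=17 v=2: → [16,24),[12,20); WM=14; [0,8) fires=3 [4,12) fires=3
i=7 t=11 v=1: → [8,16),[4,12); WM=14
i=8 t=18 v=3: → [16,24),[12,20); WM=15
i=9 t=20 v=4: → [20,28),[16,24); WM=17; [8,16) fires=2
i=10 t=11 v=6: DROP (t<17-3); WM=17
i=11 t=23 v=1: → [20,28),[16,24); WM=20; [12,20) fires=2
i=12 t=28 v=6: → [28,36),[24,32); WM=25; [16,24) fires=4
i=13 t=31 v=9: → [28,36),[24,32); WM=28; [20,28) fires=2
i=14 t=42 v=8: → [40,48),[36,44); WM=39; [24,32) fires=2 [28,36) fires=2
i=15 t=45 v=5: → [44,52),[40,48); WM=42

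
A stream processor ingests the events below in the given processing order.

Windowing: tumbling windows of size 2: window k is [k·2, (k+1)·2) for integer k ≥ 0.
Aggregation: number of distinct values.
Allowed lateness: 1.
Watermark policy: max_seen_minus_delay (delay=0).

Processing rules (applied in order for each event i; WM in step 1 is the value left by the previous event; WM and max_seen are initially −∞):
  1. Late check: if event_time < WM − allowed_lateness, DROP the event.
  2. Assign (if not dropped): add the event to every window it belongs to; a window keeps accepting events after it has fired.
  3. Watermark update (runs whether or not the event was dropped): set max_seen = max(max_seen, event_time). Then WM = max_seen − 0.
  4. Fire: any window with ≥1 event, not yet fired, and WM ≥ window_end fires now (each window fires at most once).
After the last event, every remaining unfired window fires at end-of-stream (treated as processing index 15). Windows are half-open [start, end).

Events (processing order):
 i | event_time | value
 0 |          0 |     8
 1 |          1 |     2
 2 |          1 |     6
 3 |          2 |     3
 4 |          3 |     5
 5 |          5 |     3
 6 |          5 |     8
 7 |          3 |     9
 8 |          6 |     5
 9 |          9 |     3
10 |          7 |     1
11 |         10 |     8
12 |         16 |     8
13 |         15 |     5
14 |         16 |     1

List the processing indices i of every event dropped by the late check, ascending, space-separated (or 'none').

i=0 t=0 v=8: → [0,2); WM=0
i=1 t=1 v=2: → [0,2); WM=1
i=2 t=1 v=6: → [0,2); WM=1
i=3 t=2 v=3: → [2,4); WM=2; [0,2) fires=3
i=4 t=3 v=5: → [2,4); WM=3
i=5 t=5 v=3: → [4,6); WM=5; [2,4) fires=2
i=6 t=5 v=8: → [4,6); WM=5
i=7 t=3 v=9: DROP (t<5-1); WM=5
i=8 t=6 v=5: → [6,8); WM=6; [4,6) fires=2
i=9 t=9 v=3: → [8,10); WM=9; [6,8) fires=1
i=10 t=7 v=1: DROP (t<9-1); WM=9
i=11 t=10 v=8: → [10,12); WM=10; [8,10) fires=1
i=12 t=16 v=8: → [16,18); WM=16; [10,12) fires=1
i=13 t=15 v=5: → [14,16); WM=16; [14,16) fires=1
i=14 t=16 v=1: → [16,18); WM=16

7 10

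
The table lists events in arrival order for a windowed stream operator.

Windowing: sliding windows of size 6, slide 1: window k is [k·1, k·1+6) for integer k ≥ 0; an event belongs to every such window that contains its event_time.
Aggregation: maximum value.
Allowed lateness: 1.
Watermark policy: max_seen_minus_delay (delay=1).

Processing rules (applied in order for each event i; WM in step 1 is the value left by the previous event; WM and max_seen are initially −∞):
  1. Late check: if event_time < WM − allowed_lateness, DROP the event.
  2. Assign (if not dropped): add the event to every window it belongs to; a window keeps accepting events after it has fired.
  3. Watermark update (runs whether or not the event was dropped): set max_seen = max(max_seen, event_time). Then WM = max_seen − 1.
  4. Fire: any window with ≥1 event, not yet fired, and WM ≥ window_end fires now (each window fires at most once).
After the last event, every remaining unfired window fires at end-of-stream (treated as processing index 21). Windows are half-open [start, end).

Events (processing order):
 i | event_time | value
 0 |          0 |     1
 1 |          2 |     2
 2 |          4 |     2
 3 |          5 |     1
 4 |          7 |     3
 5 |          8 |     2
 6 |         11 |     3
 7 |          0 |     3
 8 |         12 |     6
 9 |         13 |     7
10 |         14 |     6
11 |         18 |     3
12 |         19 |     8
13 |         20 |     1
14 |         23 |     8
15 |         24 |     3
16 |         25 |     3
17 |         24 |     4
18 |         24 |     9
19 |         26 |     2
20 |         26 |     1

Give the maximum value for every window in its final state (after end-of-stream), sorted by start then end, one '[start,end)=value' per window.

[0,6)=2 [1,7)=2 [2,8)=3 [3,9)=3 [4,10)=3 [5,11)=3 [6,12)=3 [7,13)=6 [8,14)=7 [9,15)=7 [10,16)=7 [11,17)=7 [12,18)=7 [13,19)=7 [14,20)=8 [15,21)=8 [16,22)=8 [17,23)=8 [18,24)=8 [19,25)=9 [20,26)=9 [21,27)=9 [22,28)=9 [23,29)=9 [24,30)=9 [25,31)=3 [26,32)=2

i=0 t=0 v=1: → [0,6); WM=-1
i=1 t=2 v=2: → [2,8),[1,7),[0,6); WM=1
i=2 t=4 v=2: → [4,10),[3,9),[2,8),[1,7),[0,6); WM=3
i=3 t=5 v=1: → [5,11),[4,10),[3,9),[2,8),[1,7),[0,6); WM=4
i=4 t=7 v=3: → [7,13),[6,12),[5,11),[4,10),[3,9),[2,8); WM=6; [0,6) fires=2
i=5 t=8 v=2: → [8,14),[7,13),[6,12),[5,11),[4,10),[3,9); WM=7; [1,7) fires=2
i=6 t=11 v=3: → [11,17),[10,16),[9,15),[8,14),[7,13),[6,12); WM=10; [2,8) fires=3 [3,9) fires=3 [4,10) fires=3
i=7 t=0 v=3: DROP (t<10-1); WM=10
i=8 t=12 v=6: → [12,18),[11,17),[10,16),[9,15),[8,14),[7,13); WM=11; [5,11) fires=3
i=9 t=13 v=7: → [13,19),[12,18),[11,17),[10,16),[9,15),[8,14); WM=12; [6,12) fires=3
i=10 t=14 v=6: → [14,20),[13,19),[12,18),[11,17),[10,16),[9,15); WM=13; [7,13) fires=6
i=11 t=18 v=3: → [18,24),[17,23),[16,22),[15,21),[14,20),[13,19); WM=17; [8,14) fires=7 [9,15) fires=7 [10,16) fires=7 [11,17) fires=7
i=12 t=19 v=8: → [19,25),[18,24),[17,23),[16,22),[15,21),[14,20); WM=18; [12,18) fires=7
i=13 t=20 v=1: → [20,26),[19,25),[18,24),[17,23),[16,22),[15,21); WM=19; [13,19) fires=7
i=14 t=23 v=8: → [23,29),[22,28),[21,27),[20,26),[19,25),[18,24); WM=22; [14,20) fires=8 [15,21) fires=8 [16,22) fires=8
i=15 t=24 v=3: → [24,30),[23,29),[22,28),[21,27),[20,26),[19,25); WM=23; [17,23) fires=8
i=16 t=25 v=3: → [25,31),[24,30),[23,29),[22,28),[21,27),[20,26); WM=24; [18,24) fires=8
i=17 t=24 v=4: → [24,30),[23,29),[22,28),[21,27),[20,26),[19,25); WM=24
i=18 t=24 v=9: → [24,30),[23,29),[22,28),[21,27),[20,26),[19,25); WM=24
i=19 t=26 v=2: → [26,32),[25,31),[24,30),[23,29),[22,28),[21,27); WM=25; [19,25) fires=9
i=20 t=26 v=1: → [26,32),[25,31),[24,30),[23,29),[22,28),[21,27); WM=25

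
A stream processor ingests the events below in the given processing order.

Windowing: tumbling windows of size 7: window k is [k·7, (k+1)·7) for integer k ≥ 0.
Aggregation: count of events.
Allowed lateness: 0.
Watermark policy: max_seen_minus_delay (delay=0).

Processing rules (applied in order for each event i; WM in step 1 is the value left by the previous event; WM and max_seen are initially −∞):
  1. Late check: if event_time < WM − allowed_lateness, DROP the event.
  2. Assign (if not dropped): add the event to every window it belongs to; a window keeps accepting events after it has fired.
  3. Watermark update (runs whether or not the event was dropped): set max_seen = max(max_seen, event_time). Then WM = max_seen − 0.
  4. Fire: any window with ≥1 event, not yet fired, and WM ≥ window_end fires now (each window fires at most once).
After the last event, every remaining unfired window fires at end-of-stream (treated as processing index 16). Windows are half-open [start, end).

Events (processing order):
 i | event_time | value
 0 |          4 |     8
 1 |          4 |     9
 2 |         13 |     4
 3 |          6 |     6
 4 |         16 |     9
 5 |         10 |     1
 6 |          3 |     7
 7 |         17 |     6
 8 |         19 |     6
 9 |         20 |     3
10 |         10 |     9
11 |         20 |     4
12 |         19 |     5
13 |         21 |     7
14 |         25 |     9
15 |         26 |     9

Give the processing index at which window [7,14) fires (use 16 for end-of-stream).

4

i=0 t=4 v=8: → [0,7); WM=4
i=1 t=4 v=9: → [0,7); WM=4
i=2 t=13 v=4: → [7,14); WM=13; [0,7) fires=2
i=3 t=6 v=6: DROP (t<13-0); WM=13
i=4 t=16 v=9: → [14,21); WM=16; [7,14) fires=1
i=5 t=10 v=1: DROP (t<16-0); WM=16
i=6 t=3 v=7: DROP (t<16-0); WM=16
i=7 t=17 v=6: → [14,21); WM=17
i=8 t=19 v=6: → [14,21); WM=19
i=9 t=20 v=3: → [14,21); WM=20
i=10 t=10 v=9: DROP (t<20-0); WM=20
i=11 t=20 v=4: → [14,21); WM=20
i=12 t=19 v=5: DROP (t<20-0); WM=20
i=13 t=21 v=7: → [21,28); WM=21; [14,21) fires=5
i=14 t=25 v=9: → [21,28); WM=25
i=15 t=26 v=9: → [21,28); WM=26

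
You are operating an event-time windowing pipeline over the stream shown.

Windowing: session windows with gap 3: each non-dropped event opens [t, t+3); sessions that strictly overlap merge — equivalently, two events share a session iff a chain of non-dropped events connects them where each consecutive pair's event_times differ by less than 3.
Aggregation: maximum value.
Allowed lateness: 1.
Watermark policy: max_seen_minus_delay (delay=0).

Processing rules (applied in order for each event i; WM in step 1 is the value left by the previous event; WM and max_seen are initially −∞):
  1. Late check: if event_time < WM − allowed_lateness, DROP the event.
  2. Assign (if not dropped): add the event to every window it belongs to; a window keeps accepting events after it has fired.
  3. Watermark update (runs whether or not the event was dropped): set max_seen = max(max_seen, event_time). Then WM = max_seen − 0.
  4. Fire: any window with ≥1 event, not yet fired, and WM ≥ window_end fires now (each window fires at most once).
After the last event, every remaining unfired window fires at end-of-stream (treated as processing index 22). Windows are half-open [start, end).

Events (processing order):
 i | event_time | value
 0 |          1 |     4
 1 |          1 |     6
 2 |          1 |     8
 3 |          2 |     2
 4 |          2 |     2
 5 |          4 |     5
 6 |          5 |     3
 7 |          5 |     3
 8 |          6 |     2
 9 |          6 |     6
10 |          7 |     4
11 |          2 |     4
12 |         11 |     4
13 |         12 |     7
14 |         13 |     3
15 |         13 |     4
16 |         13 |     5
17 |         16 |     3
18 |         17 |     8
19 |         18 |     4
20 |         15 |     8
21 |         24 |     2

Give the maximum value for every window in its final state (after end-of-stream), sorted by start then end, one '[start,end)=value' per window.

i=0 t=1 v=4: → [1,4); WM=1
i=1 t=1 v=6: → [1,4); WM=1
i=2 t=1 v=8: → [1,4); WM=1
i=3 t=2 v=2: → [1,5); WM=2
i=4 t=2 v=2: → [1,5); WM=2
i=5 t=4 v=5: → [1,7); WM=4
i=6 t=5 v=3: → [1,8); WM=5
i=7 t=5 v=3: → [1,8); WM=5
i=8 t=6 v=2: → [1,9); WM=6
i=9 t=6 v=6: → [1,9); WM=6
i=10 t=7 v=4: → [1,10); WM=7
i=11 t=2 v=4: DROP (t<7-1); WM=7
i=12 t=11 v=4: → [11,14); WM=11
i=13 t=12 v=7: → [11,15); WM=12
i=14 t=13 v=3: → [11,16); WM=13
i=15 t=13 v=4: → [11,16); WM=13
i=16 t=13 v=5: → [11,16); WM=13
i=17 t=16 v=3: → [16,19); WM=16
i=18 t=17 v=8: → [16,20); WM=17
i=19 t=18 v=4: → [16,21); WM=18
i=20 t=15 v=8: DROP (t<18-1); WM=18
i=21 t=24 v=2: → [24,27); WM=24

[1,10)=8 [11,16)=7 [16,21)=8 [24,27)=2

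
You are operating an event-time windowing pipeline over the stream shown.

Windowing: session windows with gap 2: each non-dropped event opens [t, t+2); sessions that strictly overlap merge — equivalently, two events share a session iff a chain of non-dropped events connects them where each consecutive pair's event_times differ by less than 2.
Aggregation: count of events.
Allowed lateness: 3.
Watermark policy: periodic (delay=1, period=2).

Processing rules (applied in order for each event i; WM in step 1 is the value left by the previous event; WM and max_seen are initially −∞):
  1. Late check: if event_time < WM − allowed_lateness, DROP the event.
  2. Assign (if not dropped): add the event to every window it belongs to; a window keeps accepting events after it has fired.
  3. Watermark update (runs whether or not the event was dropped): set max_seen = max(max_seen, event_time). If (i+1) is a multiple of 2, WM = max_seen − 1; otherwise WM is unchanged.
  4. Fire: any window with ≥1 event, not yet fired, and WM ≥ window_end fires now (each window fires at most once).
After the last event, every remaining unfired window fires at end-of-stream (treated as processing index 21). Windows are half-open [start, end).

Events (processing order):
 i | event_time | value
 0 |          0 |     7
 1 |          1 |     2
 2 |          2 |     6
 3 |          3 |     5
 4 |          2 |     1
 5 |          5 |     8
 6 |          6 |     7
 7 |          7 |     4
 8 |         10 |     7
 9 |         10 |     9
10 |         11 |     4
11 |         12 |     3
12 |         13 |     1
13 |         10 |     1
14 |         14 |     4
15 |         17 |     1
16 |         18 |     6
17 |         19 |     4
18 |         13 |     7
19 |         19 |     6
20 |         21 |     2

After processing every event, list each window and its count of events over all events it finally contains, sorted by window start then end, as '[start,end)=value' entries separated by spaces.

[0,5)=5 [5,9)=3 [10,16)=7 [17,21)=4 [21,23)=1

i=0 t=0 v=7: → [0,2); WM=−∞
i=1 t=1 v=2: → [0,3); WM=0
i=2 t=2 v=6: → [0,4); WM=0
i=3 t=3 v=5: → [0,5); WM=2
i=4 t=2 v=1: → [0,5); WM=2
i=5 t=5 v=8: → [5,7); WM=4
i=6 t=6 v=7: → [5,8); WM=4
i=7 t=7 v=4: → [5,9); WM=6
i=8 t=10 v=7: → [10,12); WM=6
i=9 t=10 v=9: → [10,12); WM=9
i=10 t=11 v=4: → [10,13); WM=9
i=11 t=12 v=3: → [10,14); WM=11
i=12 t=13 v=1: → [10,15); WM=11
i=13 t=10 v=1: → [10,15); WM=12
i=14 t=14 v=4: → [10,16); WM=12
i=15 t=17 v=1: → [17,19); WM=16
i=16 t=18 v=6: → [17,20); WM=16
i=17 t=19 v=4: → [17,21); WM=18
i=18 t=13 v=7: DROP (t<18-3); WM=18
i=19 t=19 v=6: → [17,21); WM=18
i=20 t=21 v=2: → [21,23); WM=18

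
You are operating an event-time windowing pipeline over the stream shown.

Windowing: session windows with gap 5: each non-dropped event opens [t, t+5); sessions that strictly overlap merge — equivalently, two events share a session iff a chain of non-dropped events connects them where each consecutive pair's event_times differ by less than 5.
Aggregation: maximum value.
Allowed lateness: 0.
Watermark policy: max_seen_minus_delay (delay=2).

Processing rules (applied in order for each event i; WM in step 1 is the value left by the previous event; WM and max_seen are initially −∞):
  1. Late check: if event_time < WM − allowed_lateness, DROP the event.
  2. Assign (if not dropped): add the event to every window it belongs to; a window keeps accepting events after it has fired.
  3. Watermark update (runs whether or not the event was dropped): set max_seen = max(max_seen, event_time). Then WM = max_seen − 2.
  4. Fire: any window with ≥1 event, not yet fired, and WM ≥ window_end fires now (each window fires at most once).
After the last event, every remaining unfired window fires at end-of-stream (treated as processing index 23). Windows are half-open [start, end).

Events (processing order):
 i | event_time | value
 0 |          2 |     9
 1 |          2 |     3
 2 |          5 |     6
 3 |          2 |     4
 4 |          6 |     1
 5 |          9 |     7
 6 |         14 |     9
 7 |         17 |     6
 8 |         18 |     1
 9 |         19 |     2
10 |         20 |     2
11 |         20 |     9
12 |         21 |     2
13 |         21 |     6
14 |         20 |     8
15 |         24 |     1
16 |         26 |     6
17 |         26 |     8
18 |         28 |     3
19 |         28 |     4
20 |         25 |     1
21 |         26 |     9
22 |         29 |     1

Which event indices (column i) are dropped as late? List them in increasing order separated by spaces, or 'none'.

i=0 t=2 v=9: → [2,7); WM=0
i=1 t=2 v=3: → [2,7); WM=0
i=2 t=5 v=6: → [2,10); WM=3
i=3 t=2 v=4: DROP (t<3-0); WM=3
i=4 t=6 v=1: → [2,11); WM=4
i=5 t=9 v=7: → [2,14); WM=7
i=6 t=14 v=9: → [14,19); WM=12
i=7 t=17 v=6: → [14,22); WM=15
i=8 t=18 v=1: → [14,23); WM=16
i=9 t=19 v=2: → [14,24); WM=17
i=10 t=20 v=2: → [14,25); WM=18
i=11 t=20 v=9: → [14,25); WM=18
i=12 t=21 v=2: → [14,26); WM=19
i=13 t=21 v=6: → [14,26); WM=19
i=14 t=20 v=8: → [14,26); WM=19
i=15 t=24 v=1: → [14,29); WM=22
i=16 t=26 v=6: → [14,31); WM=24
i=17 t=26 v=8: → [14,31); WM=24
i=18 t=28 v=3: → [14,33); WM=26
i=19 t=28 v=4: → [14,33); WM=26
i=20 t=25 v=1: DROP (t<26-0); WM=26
i=21 t=26 v=9: → [14,33); WM=26
i=22 t=29 v=1: → [14,34); WM=27

3 20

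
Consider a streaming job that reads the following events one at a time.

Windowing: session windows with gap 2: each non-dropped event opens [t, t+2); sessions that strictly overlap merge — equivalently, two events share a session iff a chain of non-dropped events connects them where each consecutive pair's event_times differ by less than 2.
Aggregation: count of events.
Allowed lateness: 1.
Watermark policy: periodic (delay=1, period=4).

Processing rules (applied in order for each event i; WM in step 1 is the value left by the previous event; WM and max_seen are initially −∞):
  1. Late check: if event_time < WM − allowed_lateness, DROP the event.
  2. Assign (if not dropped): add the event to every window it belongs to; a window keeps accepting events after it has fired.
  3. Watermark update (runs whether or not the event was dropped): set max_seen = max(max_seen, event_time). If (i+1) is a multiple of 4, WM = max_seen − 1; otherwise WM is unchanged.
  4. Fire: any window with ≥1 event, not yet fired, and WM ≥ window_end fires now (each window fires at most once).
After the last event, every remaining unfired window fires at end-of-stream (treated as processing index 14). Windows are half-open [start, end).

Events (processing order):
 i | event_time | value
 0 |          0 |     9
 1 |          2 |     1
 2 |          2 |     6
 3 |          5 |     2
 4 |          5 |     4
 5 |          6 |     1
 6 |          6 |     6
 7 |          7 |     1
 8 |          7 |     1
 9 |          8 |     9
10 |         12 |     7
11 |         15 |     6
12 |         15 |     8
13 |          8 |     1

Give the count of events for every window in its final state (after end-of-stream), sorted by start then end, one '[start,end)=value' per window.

[0,2)=1 [2,4)=2 [5,10)=7 [12,14)=1 [15,17)=2

i=0 t=0 v=9: → [0,2); WM=−∞
i=1 t=2 v=1: → [2,4); WM=−∞
i=2 t=2 v=6: → [2,4); WM=−∞
i=3 t=5 v=2: → [5,7); WM=4
i=4 t=5 v=4: → [5,7); WM=4
i=5 t=6 v=1: → [5,8); WM=4
i=6 t=6 v=6: → [5,8); WM=4
i=7 t=7 v=1: → [5,9); WM=6
i=8 t=7 v=1: → [5,9); WM=6
i=9 t=8 v=9: → [5,10); WM=6
i=10 t=12 v=7: → [12,14); WM=6
i=11 t=15 v=6: → [15,17); WM=14
i=12 t=15 v=8: → [15,17); WM=14
i=13 t=8 v=1: DROP (t<14-1); WM=14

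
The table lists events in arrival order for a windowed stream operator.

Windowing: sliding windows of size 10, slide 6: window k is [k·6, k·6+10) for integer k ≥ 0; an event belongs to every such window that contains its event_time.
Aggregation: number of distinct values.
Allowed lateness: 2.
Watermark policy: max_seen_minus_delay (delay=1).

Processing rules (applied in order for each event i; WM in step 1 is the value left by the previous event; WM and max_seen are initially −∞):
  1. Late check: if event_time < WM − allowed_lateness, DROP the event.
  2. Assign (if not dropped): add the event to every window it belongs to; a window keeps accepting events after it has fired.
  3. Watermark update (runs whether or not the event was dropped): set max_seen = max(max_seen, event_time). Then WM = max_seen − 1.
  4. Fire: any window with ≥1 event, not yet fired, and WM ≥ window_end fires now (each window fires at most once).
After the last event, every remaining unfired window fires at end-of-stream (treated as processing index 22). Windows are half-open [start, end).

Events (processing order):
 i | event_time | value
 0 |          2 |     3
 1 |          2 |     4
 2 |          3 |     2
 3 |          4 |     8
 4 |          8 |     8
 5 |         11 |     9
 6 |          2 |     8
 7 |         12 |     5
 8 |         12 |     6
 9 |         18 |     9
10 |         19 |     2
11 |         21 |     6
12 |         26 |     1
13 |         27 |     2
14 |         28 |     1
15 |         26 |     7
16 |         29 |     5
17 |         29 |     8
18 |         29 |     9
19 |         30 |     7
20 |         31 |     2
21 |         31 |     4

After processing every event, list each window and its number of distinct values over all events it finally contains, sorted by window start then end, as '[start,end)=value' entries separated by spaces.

[0,10)=4 [6,16)=4 [12,22)=4 [18,28)=5 [24,34)=7 [30,40)=3

i=0 t=2 v=3: → [0,10); WM=1
i=1 t=2 v=4: → [0,10); WM=1
i=2 t=3 v=2: → [0,10); WM=2
i=3 t=4 v=8: → [0,10); WM=3
i=4 t=8 v=8: → [6,16),[0,10); WM=7
i=5 t=11 v=9: → [6,16); WM=10; [0,10) fires=4
i=6 t=2 v=8: DROP (t<10-2); WM=10
i=7 t=12 v=5: → [12,22),[6,16); WM=11
i=8 t=12 v=6: → [12,22),[6,16); WM=11
i=9 t=18 v=9: → [18,28),[12,22); WM=17; [6,16) fires=4
i=10 t=19 v=2: → [18,28),[12,22); WM=18
i=11 t=21 v=6: → [18,28),[12,22); WM=20
i=12 t=26 v=1: → [24,34),[18,28); WM=25; [12,22) fires=4
i=13 t=27 v=2: → [24,34),[18,28); WM=26
i=14 t=28 v=1: → [24,34); WM=27
i=15 t=26 v=7: → [24,34),[18,28); WM=27
i=16 t=29 v=5: → [24,34); WM=28; [18,28) fires=5
i=17 t=29 v=8: → [24,34); WM=28
i=18 t=29 v=9: → [24,34); WM=28
i=19 t=30 v=7: → [30,40),[24,34); WM=29
i=20 t=31 v=2: → [30,40),[24,34); WM=30
i=21 t=31 v=4: → [30,40),[24,34); WM=30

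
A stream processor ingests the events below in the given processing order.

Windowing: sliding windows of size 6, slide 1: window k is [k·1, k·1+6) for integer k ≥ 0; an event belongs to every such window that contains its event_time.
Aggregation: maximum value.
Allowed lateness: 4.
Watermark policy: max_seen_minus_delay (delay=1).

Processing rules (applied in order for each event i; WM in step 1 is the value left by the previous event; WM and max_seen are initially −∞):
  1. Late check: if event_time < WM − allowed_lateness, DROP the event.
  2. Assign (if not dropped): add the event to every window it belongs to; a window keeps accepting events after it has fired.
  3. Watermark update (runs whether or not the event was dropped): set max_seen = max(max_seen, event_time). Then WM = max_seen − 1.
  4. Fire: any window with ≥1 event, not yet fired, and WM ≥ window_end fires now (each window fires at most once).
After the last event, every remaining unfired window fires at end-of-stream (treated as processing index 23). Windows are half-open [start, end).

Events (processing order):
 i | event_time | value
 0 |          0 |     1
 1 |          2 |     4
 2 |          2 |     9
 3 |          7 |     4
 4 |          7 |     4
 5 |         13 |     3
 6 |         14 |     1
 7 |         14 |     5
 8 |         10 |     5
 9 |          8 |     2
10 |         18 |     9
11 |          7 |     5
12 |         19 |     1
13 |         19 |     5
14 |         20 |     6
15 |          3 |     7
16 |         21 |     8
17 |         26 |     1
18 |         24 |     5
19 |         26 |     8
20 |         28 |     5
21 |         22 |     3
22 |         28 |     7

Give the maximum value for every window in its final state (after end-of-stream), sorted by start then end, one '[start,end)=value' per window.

[0,6)=9 [1,7)=9 [2,8)=9 [3,9)=4 [4,10)=4 [5,11)=5 [6,12)=5 [7,13)=5 [8,14)=5 [9,15)=5 [10,16)=5 [11,17)=5 [12,18)=5 [13,19)=9 [14,20)=9 [15,21)=9 [16,22)=9 [17,23)=9 [18,24)=9 [19,25)=8 [20,26)=8 [21,27)=8 [22,28)=8 [23,29)=8 [24,30)=8 [25,31)=8 [26,32)=8 [27,33)=7 [28,34)=7

i=0 t=0 v=1: → [0,6); WM=-1
i=1 t=2 v=4: → [2,8),[1,7),[0,6); WM=1
i=2 t=2 v=9: → [2,8),[1,7),[0,6); WM=1
i=3 t=7 v=4: → [7,13),[6,12),[5,11),[4,10),[3,9),[2,8); WM=6; [0,6) fires=9
i=4 t=7 v=4: → [7,13),[6,12),[5,11),[4,10),[3,9),[2,8); WM=6
i=5 t=13 v=3: → [13,19),[12,18),[11,17),[10,16),[9,15),[8,14); WM=12; [1,7) fires=9 [2,8) fires=9 [3,9) fires=4 [4,10) fires=4 [5,11) fires=4 [6,12) fires=4
i=6 t=14 v=1: → [14,20),[13,19),[12,18),[11,17),[10,16),[9,15); WM=13; [7,13) fires=4
i=7 t=14 v=5: → [14,20),[13,19),[12,18),[11,17),[10,16),[9,15); WM=13
i=8 t=10 v=5: → [10,16),[9,15),[8,14),[7,13),[6,12),[5,11); WM=13
i=9 t=8 v=2: DROP (t<13-4); WM=13
i=10 t=18 v=9: → [18,24),[17,23),[16,22),[15,21),[14,20),[13,19); WM=17; [8,14) fires=5 [9,15) fires=5 [10,16) fires=5 [11,17) fires=5
i=11 t=7 v=5: DROP (t<17-4); WM=17
i=12 t=19 v=1: → [19,25),[18,24),[17,23),[16,22),[15,21),[14,20); WM=18; [12,18) fires=5
i=13 t=19 v=5: → [19,25),[18,24),[17,23),[16,22),[15,21),[14,20); WM=18
i=14 t=20 v=6: → [20,26),[19,25),[18,24),[17,23),[16,22),[15,21); WM=19; [13,19) fires=9
i=15 t=3 v=7: DROP (t<19-4); WM=19
i=16 t=21 v=8: → [21,27),[20,26),[19,25),[18,24),[17,23),[16,22); WM=20; [14,20) fires=9
i=17 t=26 v=1: → [26,32),[25,31),[24,30),[23,29),[22,28),[21,27); WM=25; [15,21) fires=9 [16,22) fires=9 [17,23) fires=9 [18,24) fires=9 [19,25) fires=8
i=18 t=24 v=5: → [24,30),[23,29),[22,28),[21,27),[20,26),[19,25); WM=25
i=19 t=26 v=8: → [26,32),[25,31),[24,30),[23,29),[22,28),[21,27); WM=25
i=20 t=28 v=5: → [28,34),[27,33),[26,32),[25,31),[24,30),[23,29); WM=27; [20,26) fires=8 [21,27) fires=8
i=21 t=22 v=3: DROP (t<27-4); WM=27
i=22 t=28 v=7: → [28,34),[27,33),[26,32),[25,31),[24,30),[23,29); WM=27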